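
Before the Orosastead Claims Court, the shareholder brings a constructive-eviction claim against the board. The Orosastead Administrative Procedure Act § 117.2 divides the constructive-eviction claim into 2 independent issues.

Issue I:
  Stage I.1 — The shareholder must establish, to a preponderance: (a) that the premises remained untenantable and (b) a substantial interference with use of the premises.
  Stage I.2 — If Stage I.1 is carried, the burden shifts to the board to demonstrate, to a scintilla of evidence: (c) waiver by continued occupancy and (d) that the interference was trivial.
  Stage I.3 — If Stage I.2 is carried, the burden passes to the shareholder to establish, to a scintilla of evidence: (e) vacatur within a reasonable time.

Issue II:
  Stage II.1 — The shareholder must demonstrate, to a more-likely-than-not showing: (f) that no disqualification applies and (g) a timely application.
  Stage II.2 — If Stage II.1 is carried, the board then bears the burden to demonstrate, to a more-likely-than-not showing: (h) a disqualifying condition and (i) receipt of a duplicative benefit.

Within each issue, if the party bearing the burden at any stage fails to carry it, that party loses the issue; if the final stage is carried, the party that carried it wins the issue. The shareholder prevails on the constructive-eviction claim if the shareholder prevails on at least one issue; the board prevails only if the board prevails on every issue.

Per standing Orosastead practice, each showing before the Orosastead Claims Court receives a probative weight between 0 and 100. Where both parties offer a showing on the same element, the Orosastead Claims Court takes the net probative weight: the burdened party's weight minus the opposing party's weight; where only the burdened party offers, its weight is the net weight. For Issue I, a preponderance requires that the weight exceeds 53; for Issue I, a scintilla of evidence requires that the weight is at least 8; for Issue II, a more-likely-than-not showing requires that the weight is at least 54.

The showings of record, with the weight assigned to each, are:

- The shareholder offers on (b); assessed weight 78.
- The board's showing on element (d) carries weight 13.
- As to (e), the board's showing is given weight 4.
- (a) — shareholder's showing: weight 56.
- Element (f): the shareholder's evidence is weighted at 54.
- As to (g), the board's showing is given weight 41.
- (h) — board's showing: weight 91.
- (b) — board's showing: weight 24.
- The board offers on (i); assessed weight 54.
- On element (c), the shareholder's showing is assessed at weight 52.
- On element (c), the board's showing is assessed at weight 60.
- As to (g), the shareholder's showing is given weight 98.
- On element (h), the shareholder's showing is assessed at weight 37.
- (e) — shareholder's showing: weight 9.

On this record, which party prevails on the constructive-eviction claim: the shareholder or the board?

— Issue I —
Stage I.1 — burden on shareholder; standard: a preponderance (weight exceeds 53).
    (a): 56 > 53 [met]
    (b): 78 − 24 = 54 > 53 [met]
  All elements met. The burden passes to the board.
Stage I.2 — burden on board; standard: a scintilla of evidence (weight is at least 8).
    (c): 60 − 52 = 8 ≥ 8 [met]
    (d): 13 ≥ 8 [met]
  Stage I.2 carried; the burden shifts to the shareholder.
Stage I.3 — burden on shareholder; standard: a scintilla of evidence (weight is at least 8).
    (e): 9 − 4 = 5 < 8 [not met]
  Not every element is met, so the shareholder fails to carry Stage I.3.
The board prevails on this issue.
— Issue II —
Stage II.1 — burden on shareholder; standard: a more-likely-than-not showing (weight is at least 54).
    (f): 54 ≥ 54 [met]
    (g): 98 − 41 = 57 ≥ 54 [met]
  Stage II.1 is satisfied; the onus moves to the board.
Stage II.2 — burden on board; standard: a more-likely-than-not showing (weight is at least 54).
    (h): 91 − 37 = 54 ≥ 54 [met]
    (i): 54 ≥ 54 [met]
  The board carries the last stage.
Every stage carried; the board prevails on this issue.
Per-issue: Issue I → board; Issue II → board. The shareholder must prevail on at least one issue; overall, the board prevails.

board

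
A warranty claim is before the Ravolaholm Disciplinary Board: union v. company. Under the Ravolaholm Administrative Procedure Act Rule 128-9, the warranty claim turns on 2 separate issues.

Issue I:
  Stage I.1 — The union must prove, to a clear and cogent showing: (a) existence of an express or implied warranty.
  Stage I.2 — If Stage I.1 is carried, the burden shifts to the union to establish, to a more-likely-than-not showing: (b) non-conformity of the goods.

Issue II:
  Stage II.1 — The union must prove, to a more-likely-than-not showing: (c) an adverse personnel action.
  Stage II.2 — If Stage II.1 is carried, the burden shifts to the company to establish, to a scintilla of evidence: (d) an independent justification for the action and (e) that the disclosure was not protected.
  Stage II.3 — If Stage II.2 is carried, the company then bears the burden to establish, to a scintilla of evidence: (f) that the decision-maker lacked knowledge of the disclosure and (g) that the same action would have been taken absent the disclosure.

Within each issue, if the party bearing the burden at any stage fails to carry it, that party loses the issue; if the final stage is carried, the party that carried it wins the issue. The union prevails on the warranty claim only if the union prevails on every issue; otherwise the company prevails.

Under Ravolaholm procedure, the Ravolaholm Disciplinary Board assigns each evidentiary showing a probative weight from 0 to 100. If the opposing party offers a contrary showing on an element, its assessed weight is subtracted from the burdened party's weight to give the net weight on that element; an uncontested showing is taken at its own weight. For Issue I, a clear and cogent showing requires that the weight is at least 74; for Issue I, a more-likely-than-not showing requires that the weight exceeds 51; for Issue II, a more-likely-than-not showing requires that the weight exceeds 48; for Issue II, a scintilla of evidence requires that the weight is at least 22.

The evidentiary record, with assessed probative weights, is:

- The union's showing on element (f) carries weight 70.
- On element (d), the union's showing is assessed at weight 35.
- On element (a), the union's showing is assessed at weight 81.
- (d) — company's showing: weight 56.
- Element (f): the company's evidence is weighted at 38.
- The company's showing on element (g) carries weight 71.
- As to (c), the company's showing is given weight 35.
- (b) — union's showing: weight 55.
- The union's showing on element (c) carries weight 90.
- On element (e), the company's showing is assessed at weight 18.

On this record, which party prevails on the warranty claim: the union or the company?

— Issue I —
At Stage I.1 the union must meet a clear and cogent showing (weight is at least 74): on (a) the weight is 81, ≥ 74, so (a) meets the standard.
  Stage I.1 carried; the burden remains with the union.
At Stage I.2 the union must meet a more-likely-than-not showing (weight exceeds 51): on (b) the weight is 55, > 51, so (b) meets the standard.
  All elements met at the final stage.
Every stage carried; the union prevails on this issue.
— Issue II —
At Stage II.1 the union must meet a more-likely-than-not showing (weight exceeds 48): on (c) the weight is 90 less the opposing 35 gives net 55, which does exceed 48, so (c) meets the standard.
  All elements met. The burden passes to the company.
At Stage II.2 the company must meet a scintilla of evidence (weight is at least 22): on (d) the weight is 56 less the opposing 35 gives net 21, < 22, so (d) does not meet the standard; on (e) the weight is 18, which does not reach 22, so (e) does not meet the standard.
  Not every element is met, so the company fails to carry Stage II.2.
The analysis ends at Stage II.2; the union prevails on this issue.
Per-issue: Issue I → union; Issue II → union. The union must prevail on every issue; overall, the union prevails.

union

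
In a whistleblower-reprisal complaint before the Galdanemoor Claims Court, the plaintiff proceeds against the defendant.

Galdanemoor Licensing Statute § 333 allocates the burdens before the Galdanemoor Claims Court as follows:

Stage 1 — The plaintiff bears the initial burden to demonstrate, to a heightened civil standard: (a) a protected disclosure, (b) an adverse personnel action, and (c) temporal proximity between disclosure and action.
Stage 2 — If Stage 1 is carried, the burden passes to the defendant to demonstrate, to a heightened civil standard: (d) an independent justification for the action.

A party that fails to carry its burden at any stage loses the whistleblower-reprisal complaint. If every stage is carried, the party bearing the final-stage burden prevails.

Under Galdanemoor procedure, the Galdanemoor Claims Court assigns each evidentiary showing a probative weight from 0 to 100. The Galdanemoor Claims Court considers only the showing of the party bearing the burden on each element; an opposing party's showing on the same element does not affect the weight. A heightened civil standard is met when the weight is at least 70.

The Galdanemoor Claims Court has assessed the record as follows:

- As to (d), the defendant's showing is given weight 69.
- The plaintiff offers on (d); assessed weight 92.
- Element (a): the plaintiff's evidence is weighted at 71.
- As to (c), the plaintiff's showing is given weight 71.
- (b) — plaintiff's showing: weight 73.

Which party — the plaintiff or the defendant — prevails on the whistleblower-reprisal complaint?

Stage 1 — burden on plaintiff; standard: a heightened civil standard (weight is at least 70).
    (a): 71 ≥ 70 [met]
    (b): 73 ≥ 70 [met]
    (c): 71 ≥ 70 [met]
  Stage 1 carried; the burden shifts to the defendant.
Stage 2 — burden on defendant; standard: a heightened civil standard (weight is at least 70).
    (d): 69 (plaintiff's 92 disregarded) < 70 [not met]
  Not every element is met, so the defendant fails to carry Stage 2.
So the plaintiff prevails.

plaintiff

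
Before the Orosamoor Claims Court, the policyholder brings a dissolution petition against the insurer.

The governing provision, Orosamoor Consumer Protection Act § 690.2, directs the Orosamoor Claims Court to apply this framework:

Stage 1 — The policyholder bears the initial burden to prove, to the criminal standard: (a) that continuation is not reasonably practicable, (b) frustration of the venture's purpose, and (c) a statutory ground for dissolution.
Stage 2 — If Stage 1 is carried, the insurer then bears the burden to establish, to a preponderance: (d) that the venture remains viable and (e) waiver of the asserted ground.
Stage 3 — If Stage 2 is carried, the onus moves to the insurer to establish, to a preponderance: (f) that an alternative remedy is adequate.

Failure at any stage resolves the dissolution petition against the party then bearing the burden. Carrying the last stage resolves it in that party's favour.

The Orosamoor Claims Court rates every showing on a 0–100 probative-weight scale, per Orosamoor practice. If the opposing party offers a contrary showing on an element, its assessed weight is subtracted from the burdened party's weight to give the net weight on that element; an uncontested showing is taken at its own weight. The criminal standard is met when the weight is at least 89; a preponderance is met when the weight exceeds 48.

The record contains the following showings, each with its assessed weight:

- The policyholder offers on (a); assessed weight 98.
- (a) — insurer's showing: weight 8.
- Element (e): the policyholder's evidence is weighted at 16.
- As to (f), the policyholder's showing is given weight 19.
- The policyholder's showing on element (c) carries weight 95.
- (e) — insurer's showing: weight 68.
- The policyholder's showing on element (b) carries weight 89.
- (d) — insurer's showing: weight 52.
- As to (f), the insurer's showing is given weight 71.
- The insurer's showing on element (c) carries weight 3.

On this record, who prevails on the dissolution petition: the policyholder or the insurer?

Stage 1 (policyholder, the criminal standard, weight is at least 89): (a) net 98−8=90 ≥ 89 — meets; (b) 89 ≥ 89 — meets; (c) net 95−3=92 ≥ 89 — meets.
  The policyholder carries Stage 1; the insurer now bears the burden.
Stage 2 (insurer, a preponderance, weight exceeds 48): (d) 52 > 48 — meets; (e) net 68−16=52 > 48 — meets.
  Stage 2 carried; the burden remains with the insurer.
Stage 3 (insurer, a preponderance, weight exceeds 48): (f) net 71−19=52 > 48 — meets.
  Stage 3 carried; the final stage is satisfied.
Every stage carried; the insurer prevails.

insurer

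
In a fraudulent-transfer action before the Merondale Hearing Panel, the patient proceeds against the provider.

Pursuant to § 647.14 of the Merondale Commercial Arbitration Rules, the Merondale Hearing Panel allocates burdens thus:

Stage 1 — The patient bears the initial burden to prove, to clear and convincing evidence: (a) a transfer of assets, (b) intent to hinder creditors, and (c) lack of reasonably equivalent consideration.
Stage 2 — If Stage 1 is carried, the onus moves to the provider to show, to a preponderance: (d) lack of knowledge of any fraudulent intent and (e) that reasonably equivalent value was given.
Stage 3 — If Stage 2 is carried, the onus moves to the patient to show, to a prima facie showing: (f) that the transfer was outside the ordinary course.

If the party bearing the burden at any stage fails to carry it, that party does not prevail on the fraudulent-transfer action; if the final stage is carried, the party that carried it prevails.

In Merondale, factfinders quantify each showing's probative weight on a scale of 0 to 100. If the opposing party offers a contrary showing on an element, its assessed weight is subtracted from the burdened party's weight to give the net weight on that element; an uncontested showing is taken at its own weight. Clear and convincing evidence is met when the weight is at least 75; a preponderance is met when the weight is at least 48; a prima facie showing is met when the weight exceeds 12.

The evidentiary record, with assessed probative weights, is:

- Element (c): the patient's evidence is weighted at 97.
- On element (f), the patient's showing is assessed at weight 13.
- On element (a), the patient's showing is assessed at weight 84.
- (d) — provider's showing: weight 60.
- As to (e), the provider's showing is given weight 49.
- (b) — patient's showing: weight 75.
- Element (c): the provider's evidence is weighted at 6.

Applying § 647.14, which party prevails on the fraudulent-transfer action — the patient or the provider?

patient

Stage 1 — burden on patient; standard: clear and convincing evidence (weight is at least 75).
    (a): 84 ≥ 75 [met]
    (b): 75 ≥ 75 [met]
    (c): 97 − 6 = 91 ≥ 75 [met]
  Stage 1 carried; the burden shifts to the provider.
Stage 2 — burden on provider; standard: a preponderance (weight is at least 48).
    (d): 60 ≥ 48 [met]
    (e): 49 ≥ 48 [met]
  All elements met. The burden passes to the patient.
Stage 3 — burden on patient; standard: a prima facie showing (weight exceeds 12).
    (f): 13 > 12 [met]
  All elements met at the final stage.
Every stage carried; the patient prevails.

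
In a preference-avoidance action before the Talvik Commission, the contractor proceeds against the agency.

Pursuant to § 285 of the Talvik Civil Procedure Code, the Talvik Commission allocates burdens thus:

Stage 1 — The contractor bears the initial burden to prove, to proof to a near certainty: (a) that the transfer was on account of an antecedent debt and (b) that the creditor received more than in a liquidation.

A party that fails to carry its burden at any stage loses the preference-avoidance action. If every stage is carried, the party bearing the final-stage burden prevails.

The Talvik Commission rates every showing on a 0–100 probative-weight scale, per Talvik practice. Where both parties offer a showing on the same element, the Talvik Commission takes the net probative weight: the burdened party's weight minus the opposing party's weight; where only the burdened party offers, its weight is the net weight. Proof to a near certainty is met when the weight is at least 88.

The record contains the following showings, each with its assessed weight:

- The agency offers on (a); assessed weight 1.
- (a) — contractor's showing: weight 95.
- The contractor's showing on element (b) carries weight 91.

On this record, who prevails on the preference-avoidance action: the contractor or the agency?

contractor

Stage 1 (contractor, proof to a near certainty, weight is at least 88): (a) net 95−1=94 ≥ 88 — meets; (b) 91 ≥ 88 — meets.
  All elements met at the final stage.
Every stage carried; the contractor prevails.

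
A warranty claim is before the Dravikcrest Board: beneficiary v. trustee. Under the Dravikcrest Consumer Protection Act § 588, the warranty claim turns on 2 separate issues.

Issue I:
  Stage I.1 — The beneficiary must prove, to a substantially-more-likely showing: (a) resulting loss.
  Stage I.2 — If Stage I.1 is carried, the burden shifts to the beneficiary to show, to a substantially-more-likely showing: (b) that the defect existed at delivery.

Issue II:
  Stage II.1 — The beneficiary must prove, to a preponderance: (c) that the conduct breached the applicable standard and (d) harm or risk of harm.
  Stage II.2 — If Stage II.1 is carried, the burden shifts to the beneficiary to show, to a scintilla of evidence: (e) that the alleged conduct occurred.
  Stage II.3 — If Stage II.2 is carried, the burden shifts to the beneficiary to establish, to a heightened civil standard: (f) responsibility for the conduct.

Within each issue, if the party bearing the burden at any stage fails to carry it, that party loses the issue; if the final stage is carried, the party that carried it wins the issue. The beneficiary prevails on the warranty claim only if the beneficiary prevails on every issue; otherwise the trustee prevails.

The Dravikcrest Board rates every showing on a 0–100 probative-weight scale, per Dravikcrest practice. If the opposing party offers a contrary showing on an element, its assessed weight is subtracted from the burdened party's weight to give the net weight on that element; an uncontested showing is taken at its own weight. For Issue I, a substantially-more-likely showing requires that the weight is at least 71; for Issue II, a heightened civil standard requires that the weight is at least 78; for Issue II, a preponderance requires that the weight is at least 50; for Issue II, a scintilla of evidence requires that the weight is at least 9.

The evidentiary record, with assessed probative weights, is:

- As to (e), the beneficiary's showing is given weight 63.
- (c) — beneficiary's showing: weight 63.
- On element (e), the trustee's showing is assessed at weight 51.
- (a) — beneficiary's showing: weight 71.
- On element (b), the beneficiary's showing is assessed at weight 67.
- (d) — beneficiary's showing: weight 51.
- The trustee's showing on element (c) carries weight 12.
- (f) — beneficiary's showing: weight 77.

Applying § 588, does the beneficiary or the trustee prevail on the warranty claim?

trustee

— Issue I —
Stage I.1 (beneficiary, a substantially-more-likely showing, weight is at least 71): (a) 71 ≥ 71 — meets.
  All elements met. The beneficiary retains the burden for Stage I.2.
Stage I.2 (beneficiary, a substantially-more-likely showing, weight is at least 71): (b) 67 < 71 — fails.
  Not every element is met, so the beneficiary fails to carry Stage I.2.
So the trustee prevails on this issue.
— Issue II —
Stage II.1 (beneficiary, a preponderance, weight is at least 50): (c) net 63−12=51 ≥ 50 — meets; (d) 51 ≥ 50 — meets.
  All elements met. The beneficiary retains the burden for Stage II.2.
Stage II.2 (beneficiary, a scintilla of evidence, weight is at least 9): (e) net 63−51=12 ≥ 9 — meets.
  Stage II.2 carried; the burden remains with the beneficiary.
Stage II.3 (beneficiary, a heightened civil standard, weight is at least 78): (f) 77 < 78 — fails.
  Not every element is met, so the beneficiary fails to carry Stage II.3.
The analysis ends at Stage II.3; the trustee prevails on this issue.
Per-issue: Issue I → trustee; Issue II → trustee. The beneficiary must prevail on every issue; overall, the trustee prevails.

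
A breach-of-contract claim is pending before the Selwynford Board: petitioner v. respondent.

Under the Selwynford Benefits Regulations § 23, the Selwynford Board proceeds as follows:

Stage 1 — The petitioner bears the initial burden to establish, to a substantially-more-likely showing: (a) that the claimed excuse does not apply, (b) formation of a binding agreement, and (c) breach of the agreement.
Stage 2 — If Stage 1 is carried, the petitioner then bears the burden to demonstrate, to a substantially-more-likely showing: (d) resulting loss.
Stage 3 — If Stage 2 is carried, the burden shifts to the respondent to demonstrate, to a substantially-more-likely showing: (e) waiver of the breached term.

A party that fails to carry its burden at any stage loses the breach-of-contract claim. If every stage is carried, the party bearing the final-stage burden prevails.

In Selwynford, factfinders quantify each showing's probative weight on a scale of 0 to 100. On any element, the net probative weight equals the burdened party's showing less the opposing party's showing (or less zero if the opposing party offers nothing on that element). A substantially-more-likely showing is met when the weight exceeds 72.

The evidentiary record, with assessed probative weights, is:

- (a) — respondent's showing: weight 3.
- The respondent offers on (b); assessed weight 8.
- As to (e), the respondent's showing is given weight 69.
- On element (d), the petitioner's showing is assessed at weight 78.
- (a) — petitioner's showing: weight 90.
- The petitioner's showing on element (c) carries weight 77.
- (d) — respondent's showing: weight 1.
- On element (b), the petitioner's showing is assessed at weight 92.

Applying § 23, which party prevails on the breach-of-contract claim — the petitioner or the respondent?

At Stage 1 the petitioner must meet a substantially-more-likely showing (weight exceeds 72): on (a) the weight is 90 less the opposing 3 gives net 87, > 72, so (a) meets the standard; on (b) the weight is 92 less the opposing 8 gives net 84, which does exceed 72, so (b) meets the standard; on (c) the weight is 77, > 72, so (c) meets the standard.
  Stage 1 is satisfied; the petitioner continues to bear the burden.
At Stage 2 the petitioner must meet a substantially-more-likely showing (weight exceeds 72): on (d) the weight is 78 less the opposing 1 gives net 77, which does exceed 72, so (d) meets the standard.
  Stage 2 is satisfied; the onus moves to the respondent.
At Stage 3 the respondent must meet a substantially-more-likely showing (weight exceeds 72): on (e) the weight is 69, which does not exceed 72, so (e) does not meet the standard.
  Not every element is met, so the respondent fails to carry Stage 3.
The analysis ends at Stage 3; the petitioner prevails.

petitioner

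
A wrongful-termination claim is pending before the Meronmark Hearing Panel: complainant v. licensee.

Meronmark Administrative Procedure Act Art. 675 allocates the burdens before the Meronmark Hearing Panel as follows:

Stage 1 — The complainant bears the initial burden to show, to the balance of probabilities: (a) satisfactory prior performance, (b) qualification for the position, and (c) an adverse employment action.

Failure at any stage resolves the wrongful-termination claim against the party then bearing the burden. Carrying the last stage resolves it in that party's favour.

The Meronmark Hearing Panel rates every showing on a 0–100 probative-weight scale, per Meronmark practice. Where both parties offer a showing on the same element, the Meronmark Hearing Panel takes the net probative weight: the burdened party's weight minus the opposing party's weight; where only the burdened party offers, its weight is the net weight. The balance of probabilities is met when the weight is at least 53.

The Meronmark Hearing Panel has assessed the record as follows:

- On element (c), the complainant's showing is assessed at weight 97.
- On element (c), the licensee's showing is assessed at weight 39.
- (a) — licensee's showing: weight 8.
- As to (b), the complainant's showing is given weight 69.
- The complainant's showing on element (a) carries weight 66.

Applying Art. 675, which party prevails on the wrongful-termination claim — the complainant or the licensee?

complainant

Stage 1 — burden on complainant; standard: the balance of probabilities (weight is at least 53).
    (a): 66 − 8 = 58 ≥ 53 [met]
    (b): 69 ≥ 53 [met]
    (c): 97 − 39 = 58 ≥ 53 [met]
  All elements met at the final stage.
With every stage satisfied, the complainant prevails.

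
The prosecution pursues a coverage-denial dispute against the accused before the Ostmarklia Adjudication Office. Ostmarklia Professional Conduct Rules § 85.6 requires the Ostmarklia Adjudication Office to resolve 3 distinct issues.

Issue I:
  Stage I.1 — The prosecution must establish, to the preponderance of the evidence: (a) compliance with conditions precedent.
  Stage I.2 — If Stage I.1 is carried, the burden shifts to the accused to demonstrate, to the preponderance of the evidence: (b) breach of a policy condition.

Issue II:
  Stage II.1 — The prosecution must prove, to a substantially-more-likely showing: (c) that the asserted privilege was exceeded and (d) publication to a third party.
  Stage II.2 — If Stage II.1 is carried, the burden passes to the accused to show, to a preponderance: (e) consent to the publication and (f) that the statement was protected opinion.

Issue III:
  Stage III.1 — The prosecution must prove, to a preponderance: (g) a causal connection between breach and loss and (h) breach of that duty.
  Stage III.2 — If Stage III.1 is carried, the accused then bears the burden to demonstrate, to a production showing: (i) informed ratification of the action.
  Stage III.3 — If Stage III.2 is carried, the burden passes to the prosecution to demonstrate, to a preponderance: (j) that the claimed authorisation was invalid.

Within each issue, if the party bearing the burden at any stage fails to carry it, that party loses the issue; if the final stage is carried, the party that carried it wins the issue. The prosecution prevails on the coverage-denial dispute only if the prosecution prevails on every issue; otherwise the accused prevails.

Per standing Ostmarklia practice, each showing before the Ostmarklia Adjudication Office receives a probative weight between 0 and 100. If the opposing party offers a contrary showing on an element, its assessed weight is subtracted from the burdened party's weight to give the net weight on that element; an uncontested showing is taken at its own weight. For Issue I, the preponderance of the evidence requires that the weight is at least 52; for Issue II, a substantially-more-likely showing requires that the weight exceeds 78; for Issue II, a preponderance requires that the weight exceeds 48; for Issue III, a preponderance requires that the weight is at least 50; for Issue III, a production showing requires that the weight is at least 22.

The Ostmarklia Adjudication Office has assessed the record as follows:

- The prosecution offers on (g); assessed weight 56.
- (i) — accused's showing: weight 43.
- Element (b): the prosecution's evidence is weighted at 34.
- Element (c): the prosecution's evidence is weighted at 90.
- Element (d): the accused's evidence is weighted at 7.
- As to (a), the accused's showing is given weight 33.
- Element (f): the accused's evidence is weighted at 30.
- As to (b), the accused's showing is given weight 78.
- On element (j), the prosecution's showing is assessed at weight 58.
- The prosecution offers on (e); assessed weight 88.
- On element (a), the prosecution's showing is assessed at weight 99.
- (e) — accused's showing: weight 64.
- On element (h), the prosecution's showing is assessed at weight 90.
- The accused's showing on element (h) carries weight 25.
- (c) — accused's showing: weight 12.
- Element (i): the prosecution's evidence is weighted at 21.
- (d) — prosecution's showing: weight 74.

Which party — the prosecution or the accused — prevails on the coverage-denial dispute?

accused

— Issue I —
At Stage I.1 the prosecution must meet the preponderance of the evidence (weight is at least 52): on (a) the weight is 99 less the opposing 33 gives net 66, which does reach 52, so (a) meets the standard.
  All elements met. The burden passes to the accused.
At Stage I.2 the accused must meet the preponderance of the evidence (weight is at least 52): on (b) the weight is 78 less the opposing 34 gives net 44, which does not reach 52, so (b) does not meet the standard.
  The accused does not carry Stage I.2.
So the prosecution prevails on this issue.
— Issue II —
Stage II.1 (prosecution, a substantially-more-likely showing, weight exceeds 78): (c) net 90−12=78 ≤ 78 — fails; (d) net 74−7=67 ≤ 78 — fails.
  Not every element is met, so the prosecution fails to carry Stage II.1.
So the accused prevails on this issue.
— Issue III —
Stage III.1 (prosecution, a preponderance, weight is at least 50): (g) 56 ≥ 50 — meets; (h) net 90−25=65 ≥ 50 — meets.
  Stage III.1 carried; the burden shifts to the accused.
Stage III.2 (accused, a production showing, weight is at least 22): (i) net 43−21=22 ≥ 22 — meets.
  Stage III.2 carried; the burden shifts to the prosecution.
Stage III.3 (prosecution, a preponderance, weight is at least 50): (j) 58 ≥ 50 — meets.
  The prosecution carries the last stage.
With every stage satisfied, the prosecution prevails on this issue.
Per-issue: Issue I → prosecution; Issue II → accused; Issue III → prosecution. The prosecution must prevail on every issue; overall, the accused prevails.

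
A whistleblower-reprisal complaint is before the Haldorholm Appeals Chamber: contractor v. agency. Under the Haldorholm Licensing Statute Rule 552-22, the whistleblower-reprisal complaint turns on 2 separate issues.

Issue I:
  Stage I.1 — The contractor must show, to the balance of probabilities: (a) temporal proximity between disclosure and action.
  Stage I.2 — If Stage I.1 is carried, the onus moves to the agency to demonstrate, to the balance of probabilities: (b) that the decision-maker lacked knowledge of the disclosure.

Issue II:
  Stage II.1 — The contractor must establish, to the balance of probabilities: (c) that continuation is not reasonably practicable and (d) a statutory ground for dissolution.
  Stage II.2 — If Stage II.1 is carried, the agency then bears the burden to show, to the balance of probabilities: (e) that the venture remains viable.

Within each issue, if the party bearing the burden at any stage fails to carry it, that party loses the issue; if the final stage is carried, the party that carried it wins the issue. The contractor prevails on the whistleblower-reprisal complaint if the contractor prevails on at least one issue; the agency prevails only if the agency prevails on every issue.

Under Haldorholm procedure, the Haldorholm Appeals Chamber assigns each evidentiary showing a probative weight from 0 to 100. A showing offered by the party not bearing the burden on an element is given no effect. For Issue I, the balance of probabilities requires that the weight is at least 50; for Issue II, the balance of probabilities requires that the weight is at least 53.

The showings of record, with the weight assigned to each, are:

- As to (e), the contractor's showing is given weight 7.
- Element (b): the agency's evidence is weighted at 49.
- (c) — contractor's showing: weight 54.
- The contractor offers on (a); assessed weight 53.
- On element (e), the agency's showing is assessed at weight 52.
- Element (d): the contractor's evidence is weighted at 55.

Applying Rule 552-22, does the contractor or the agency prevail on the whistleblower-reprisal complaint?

— Issue I —
Stage I.1 (contractor, the balance of probabilities, weight is at least 50): (a) 53 ≥ 50 — meets.
  Stage I.1 is satisfied; the onus moves to the agency.
Stage I.2 (agency, the balance of probabilities, weight is at least 50): (b) 49 < 50 — fails.
  Not every element is met, so the agency fails to carry Stage I.2.
The analysis ends at Stage I.2; the contractor prevails on this issue.
— Issue II —
Stage II.1 — burden on contractor; standard: the balance of probabilities (weight is at least 53).
    (c): 54 ≥ 53 [met]
    (d): 55 ≥ 53 [met]
  Stage II.1 is satisfied; the onus moves to the agency.
Stage II.2 — burden on agency; standard: the balance of probabilities (weight is at least 53).
    (e): 52 (contractor's 7 disregarded) < 53 [not met]
  The agency does not carry Stage II.2.
The contractor prevails on this issue.
Per-issue: Issue I → contractor; Issue II → contractor. The contractor must prevail on at least one issue; overall, the contractor prevails.

contractor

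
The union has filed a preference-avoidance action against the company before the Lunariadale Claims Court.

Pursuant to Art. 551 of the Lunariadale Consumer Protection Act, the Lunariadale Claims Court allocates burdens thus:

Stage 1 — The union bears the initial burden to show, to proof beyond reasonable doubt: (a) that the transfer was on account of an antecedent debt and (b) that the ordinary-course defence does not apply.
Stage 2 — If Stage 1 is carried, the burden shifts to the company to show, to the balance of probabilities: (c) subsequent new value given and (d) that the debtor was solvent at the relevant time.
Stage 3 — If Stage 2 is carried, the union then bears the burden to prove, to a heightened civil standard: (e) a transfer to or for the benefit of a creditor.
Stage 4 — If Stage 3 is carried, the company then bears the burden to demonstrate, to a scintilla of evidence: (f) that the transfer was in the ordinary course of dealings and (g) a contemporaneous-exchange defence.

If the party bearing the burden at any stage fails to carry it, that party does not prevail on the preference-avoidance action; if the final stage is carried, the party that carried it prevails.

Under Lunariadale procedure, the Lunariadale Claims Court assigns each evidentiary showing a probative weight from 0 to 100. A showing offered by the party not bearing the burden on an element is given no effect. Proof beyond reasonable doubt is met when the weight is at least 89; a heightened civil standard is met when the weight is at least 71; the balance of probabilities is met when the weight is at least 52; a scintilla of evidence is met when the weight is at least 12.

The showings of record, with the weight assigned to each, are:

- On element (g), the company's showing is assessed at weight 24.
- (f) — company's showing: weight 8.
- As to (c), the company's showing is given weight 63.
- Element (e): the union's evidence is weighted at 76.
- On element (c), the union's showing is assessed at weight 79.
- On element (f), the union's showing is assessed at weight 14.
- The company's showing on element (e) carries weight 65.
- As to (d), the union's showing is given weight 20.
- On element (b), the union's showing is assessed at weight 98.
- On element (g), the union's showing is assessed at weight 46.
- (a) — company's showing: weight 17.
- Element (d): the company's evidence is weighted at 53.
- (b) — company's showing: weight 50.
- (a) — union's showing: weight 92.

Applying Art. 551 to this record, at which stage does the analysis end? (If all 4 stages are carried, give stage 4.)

stage 4

Stage 1 — burden on union; standard: proof beyond reasonable doubt (weight is at least 89).
    (a): 92 (company's 17 disregarded) ≥ 89 [met]
    (b): 98 (company's 50 disregarded) ≥ 89 [met]
  Stage 1 carried; the burden shifts to the company.
Stage 2 — burden on company; standard: the balance of probabilities (weight is at least 52).
    (c): 63 (union's 79 disregarded) ≥ 52 [met]
    (d): 53 (union's 20 disregarded) ≥ 52 [met]
  All elements met. The burden passes to the union.
Stage 3 — burden on union; standard: a heightened civil standard (weight is at least 71).
    (e): 76 (company's 65 disregarded) ≥ 71 [met]
  Stage 3 carried; the burden shifts to the company.
Stage 4 — burden on company; standard: a scintilla of evidence (weight is at least 12).
    (f): 8 (union's 14 disregarded) < 12 [not met]
    (g): 24 (union's 46 disregarded) ≥ 12 [met]
  Stage 4 not carried; the company fails its burden.
The analysis ends at Stage 4; the union prevails.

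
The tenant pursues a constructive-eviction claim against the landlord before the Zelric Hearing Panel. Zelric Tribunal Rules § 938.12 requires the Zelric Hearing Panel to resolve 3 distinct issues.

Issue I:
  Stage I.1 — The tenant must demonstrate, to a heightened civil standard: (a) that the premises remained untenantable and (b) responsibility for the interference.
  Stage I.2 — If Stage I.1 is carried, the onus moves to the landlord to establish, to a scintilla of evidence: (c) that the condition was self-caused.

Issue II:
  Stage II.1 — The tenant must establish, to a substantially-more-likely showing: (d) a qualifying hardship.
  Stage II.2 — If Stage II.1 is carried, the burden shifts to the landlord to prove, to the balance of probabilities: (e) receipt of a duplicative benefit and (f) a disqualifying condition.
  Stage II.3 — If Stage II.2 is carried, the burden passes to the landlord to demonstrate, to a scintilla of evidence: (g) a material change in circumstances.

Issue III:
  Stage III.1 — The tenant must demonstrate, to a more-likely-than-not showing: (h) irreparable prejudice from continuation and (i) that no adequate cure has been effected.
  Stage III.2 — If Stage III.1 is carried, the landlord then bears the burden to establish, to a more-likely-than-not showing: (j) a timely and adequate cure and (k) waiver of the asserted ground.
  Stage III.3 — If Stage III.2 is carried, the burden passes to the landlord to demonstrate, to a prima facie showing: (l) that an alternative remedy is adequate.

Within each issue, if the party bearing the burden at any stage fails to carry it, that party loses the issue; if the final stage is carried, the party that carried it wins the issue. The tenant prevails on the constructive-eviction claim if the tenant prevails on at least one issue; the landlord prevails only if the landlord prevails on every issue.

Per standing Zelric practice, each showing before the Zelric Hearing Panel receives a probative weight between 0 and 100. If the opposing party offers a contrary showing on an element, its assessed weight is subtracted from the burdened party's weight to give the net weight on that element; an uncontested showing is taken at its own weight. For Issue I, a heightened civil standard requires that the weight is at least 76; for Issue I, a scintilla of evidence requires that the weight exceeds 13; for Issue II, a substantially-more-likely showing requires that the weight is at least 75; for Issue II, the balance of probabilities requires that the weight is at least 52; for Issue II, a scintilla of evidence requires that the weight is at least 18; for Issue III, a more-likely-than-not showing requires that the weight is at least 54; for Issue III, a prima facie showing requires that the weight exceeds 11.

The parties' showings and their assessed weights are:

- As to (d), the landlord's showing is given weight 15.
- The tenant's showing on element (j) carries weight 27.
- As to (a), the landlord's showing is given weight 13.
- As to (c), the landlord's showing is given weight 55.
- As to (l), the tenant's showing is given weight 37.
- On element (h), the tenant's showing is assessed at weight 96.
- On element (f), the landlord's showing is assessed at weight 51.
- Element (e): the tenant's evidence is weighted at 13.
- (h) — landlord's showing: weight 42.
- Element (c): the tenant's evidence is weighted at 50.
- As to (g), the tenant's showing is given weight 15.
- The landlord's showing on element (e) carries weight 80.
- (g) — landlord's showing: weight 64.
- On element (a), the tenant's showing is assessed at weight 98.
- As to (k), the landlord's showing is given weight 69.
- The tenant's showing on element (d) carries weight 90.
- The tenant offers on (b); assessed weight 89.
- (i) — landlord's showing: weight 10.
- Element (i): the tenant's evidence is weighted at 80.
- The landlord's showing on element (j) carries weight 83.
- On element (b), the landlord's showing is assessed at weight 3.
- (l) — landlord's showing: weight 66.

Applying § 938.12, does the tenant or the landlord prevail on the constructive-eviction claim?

tenant

— Issue I —
Stage I.1 — burden on tenant; standard: a heightened civil standard (weight is at least 76).
    (a): 98 − 13 = 85 ≥ 76 [met]
    (b): 89 − 3 = 86 ≥ 76 [met]
  Stage I.1 carried; the burden shifts to the landlord.
Stage I.2 — burden on landlord; standard: a scintilla of evidence (weight exceeds 13).
    (c): 55 − 50 = 5 ≤ 13 [not met]
  Stage I.2 not carried; the landlord fails its burden.
The analysis ends at Stage I.2; the tenant prevails on this issue.
— Issue II —
At Stage II.1 the tenant must meet a substantially-more-likely showing (weight is at least 75): on (d) the weight is 90 less the opposing 15 gives net 75, ≥ 75, so (d) meets the standard.
  Stage II.1 is satisfied; the onus moves to the landlord.
At Stage II.2 the landlord must meet the balance of probabilities (weight is at least 52): on (e) the weight is 80 less the opposing 13 gives net 67, ≥ 52, so (e) meets the standard; on (f) the weight is 51, < 52, so (f) does not meet the standard.
  Stage II.2 not carried; the landlord fails its burden.
So the tenant prevails on this issue.
— Issue III —
Stage III.1 — burden on tenant; standard: a more-likely-than-not showing (weight is at least 54).
    (h): 96 − 42 = 54 ≥ 54 [met]
    (i): 80 − 10 = 70 ≥ 54 [met]
  All elements met. The burden passes to the landlord.
Stage III.2 — burden on landlord; standard: a more-likely-than-not showing (weight is at least 54).
    (j): 83 − 27 = 56 ≥ 54 [met]
    (k): 69 ≥ 54 [met]
  Stage III.2 carried; the burden remains with the landlord.
Stage III.3 — burden on landlord; standard: a prima facie showing (weight exceeds 11).
    (l): 66 − 37 = 29 > 11 [met]
  Stage III.3 carried; the final stage is satisfied.
With every stage satisfied, the landlord prevails on this issue.
Per-issue: Issue I → tenant; Issue II → tenant; Issue III → landlord. The tenant must prevail on at least one issue; overall, the tenant prevails.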